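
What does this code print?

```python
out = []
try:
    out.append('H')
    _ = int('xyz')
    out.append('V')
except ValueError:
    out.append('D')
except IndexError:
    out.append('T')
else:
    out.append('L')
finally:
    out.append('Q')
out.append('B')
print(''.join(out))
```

Execution trace: 'H' (try body) → 'D' (except ValueError) → 'Q' (finally) → 'B' (after the try/except). Output: HDQB

Answer: HDQB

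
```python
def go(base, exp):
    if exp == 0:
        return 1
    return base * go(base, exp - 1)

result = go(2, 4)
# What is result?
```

go(2, 4) = 2 * 2 * 2 * 2 = 16

Answer: 16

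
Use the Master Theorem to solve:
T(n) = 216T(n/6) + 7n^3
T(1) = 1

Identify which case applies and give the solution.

a=216, b=6, f(n)=7n^3. log_6(216) = 3. Since c=3 = 3, Case 2 applies: T(n) = Θ(n^log_b(a) · log n) = O(n^3 log n).

Answer: O(n^3 log n) - Case 2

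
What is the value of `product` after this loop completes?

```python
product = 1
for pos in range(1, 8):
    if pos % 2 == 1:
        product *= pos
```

Product of odd numbers 1 to 7
`product` takes the values: 1 → 3 → 15 → 105

Answer: 105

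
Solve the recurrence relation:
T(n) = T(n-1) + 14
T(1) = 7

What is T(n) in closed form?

Unrolling: T(n) = T(1) + 14·(n-1) = 7 + 14(n-1) = 14n - 7.

Answer: T(n) = 14n - 7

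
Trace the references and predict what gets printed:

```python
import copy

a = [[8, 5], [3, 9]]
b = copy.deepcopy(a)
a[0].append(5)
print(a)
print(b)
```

Key concept: deep copy is fully independent.
Step by step:
`a = [[8, 5], [3, 9]]` → a = [[8, 5], [3, 9]]
`b = copy.deepcopy(a)` → b = [[8, 5], [3, 9]]
`a[0].append(5)` → a = [[8, 5, 5], [3, 9]]
`print(a)` → prints [[8, 5, 5], [3, 9]]
`print(b)` → prints [[8, 5], [3, 9]]

Answer:
[[8, 5, 5], [3, 9]]
[[8, 5], [3, 9]]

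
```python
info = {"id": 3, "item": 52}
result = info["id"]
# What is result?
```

Trace:
`info = {"id": 3, "item": 52}` → info = {'id': 3, 'item': 52}
`result = info["id"]` → result = 3
So result = 3

Answer: 3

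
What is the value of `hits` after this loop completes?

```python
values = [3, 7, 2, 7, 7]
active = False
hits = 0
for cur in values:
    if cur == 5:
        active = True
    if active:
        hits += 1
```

Count elements after first 5 in [3, 7, 2, 7, 7]
`hits` takes the values: 0

Answer: 0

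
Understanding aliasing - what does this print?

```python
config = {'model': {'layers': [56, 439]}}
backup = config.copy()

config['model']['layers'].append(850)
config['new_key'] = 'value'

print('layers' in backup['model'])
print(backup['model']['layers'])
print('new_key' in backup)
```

Key concept: shallow copy gotcha with nested dict.
Step by step:
`config = {'model': {'layers': [56, 439]}}` → config = {'model': {'layers': [56, 439]}}
`backup = config.copy()` → backup = {'model': {'layers': [56, 439]}}
`config['model']['layers'].append(850)` → config = {'model': {'layers': [56, 439, 850]}}; backup = {'model': {'layers': [56, 439, 850]}}
`config['new_key'] = 'value'` → config = {'model': {'layers': [56, 439, 850]}, 'new_key': 'value'}
`print('layers' in backup['model'])` → prints True
`print(backup['model']['layers'])` → prints [56, 439, 850]
`print('new_key' in backup)` → prints False

Answer:
True
[56, 439, 850]
False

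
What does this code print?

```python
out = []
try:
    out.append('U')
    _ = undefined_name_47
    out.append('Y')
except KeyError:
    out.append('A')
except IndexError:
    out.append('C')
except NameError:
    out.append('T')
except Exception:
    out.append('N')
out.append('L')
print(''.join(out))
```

Execution trace: 'U' (try body) → 'T' (except NameError) → 'L' (after the try/except). Output: UTL

Answer: UTL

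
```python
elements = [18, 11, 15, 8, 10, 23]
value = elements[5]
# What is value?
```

Trace:
`elements = [18, 11, 15, 8, 10, 23]` → elements = [18, 11, 15, 8, 10, 23]
`value = elements[5]` → value = 23
So value = 23

Answer: 23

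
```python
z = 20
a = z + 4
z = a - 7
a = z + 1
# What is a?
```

Trace:
`z = 20` → z = 20
`a = z + 4` → a = 24
`z = a - 7` → z = 17
`a = z + 1` → a = 18
So a = 18

Answer: 18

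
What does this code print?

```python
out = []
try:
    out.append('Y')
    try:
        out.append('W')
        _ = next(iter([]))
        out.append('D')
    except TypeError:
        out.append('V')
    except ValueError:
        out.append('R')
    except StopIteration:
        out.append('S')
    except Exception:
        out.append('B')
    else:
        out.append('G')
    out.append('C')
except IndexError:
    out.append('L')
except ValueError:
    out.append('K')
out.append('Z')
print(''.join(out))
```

Execution trace: 'Y' (try body) → 'W' (inner try body) → 'S' (inner except StopIteration) → 'C' (try body, no exception) → 'Z' (after the try/except). Output: YWSCZ

Answer: YWSCZ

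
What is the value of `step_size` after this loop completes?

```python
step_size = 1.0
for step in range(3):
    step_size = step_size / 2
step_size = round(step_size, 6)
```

Halving LR 3 times: 1 / 2^3
`step_size` takes the values: 1.0 → 0.5 → 0.25 → 0.125

Answer: 0.125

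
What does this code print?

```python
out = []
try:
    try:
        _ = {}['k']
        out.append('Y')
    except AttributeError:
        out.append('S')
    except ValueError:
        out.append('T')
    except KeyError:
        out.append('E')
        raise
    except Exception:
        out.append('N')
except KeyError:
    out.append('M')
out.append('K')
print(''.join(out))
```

Execution trace: 'E' (inner except KeyError) → 'M' (outer except KeyError) → 'K' (after the try/except). Output: EMK

Answer: EMK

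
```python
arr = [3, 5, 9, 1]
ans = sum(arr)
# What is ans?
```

Trace:
`arr = [3, 5, 9, 1]` → arr = [3, 5, 9, 1]
`ans = sum(arr)` → ans = 18
So ans = 18

Answer: 18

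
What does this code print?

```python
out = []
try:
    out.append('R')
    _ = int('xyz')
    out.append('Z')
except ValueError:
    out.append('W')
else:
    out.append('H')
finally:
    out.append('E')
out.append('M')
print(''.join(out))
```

Execution trace: 'R' (try body) → 'W' (except ValueError) → 'E' (finally) → 'M' (after the try/except). Output: RWEM

Answer: RWEM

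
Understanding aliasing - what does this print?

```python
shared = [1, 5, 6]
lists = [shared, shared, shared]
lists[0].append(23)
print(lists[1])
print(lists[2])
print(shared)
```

Key concept: list of same reference.
Step by step:
`shared = [1, 5, 6]` → shared = [1, 5, 6]
`lists = [shared, shared, shared]` → lists = [[1, 5, 6], [1, 5, 6], [1, 5, 6]]
`lists[0].append(23)` → shared = [1, 5, 6, 23]; lists = [[1, 5, 6, 23], [1, 5, 6, 23], [1, 5, 6, 23]]
`print(lists[1])` → prints [1, 5, 6, 23]
`print(lists[2])` → prints [1, 5, 6, 23]
`print(shared)` → prints [1, 5, 6, 23]

Answer:
[1, 5, 6, 23]
[1, 5, 6, 23]
[1, 5, 6, 23]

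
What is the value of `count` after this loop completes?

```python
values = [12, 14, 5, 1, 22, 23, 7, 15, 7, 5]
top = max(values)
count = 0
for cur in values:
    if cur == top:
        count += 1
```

Count of max value 23 in [12, 14, 5, 1, 22, 23, 7, 15, 7, 5]
`count` takes the values: 0 → 1

Answer: 1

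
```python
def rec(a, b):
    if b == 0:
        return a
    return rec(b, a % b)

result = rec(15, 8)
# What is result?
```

rec(15, 8) -> rec(8, 7) -> rec(7, 1) -> rec(1, 0) -> 1

Answer: 1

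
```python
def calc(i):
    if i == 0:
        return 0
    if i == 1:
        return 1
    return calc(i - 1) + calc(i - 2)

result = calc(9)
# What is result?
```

Build up from base cases: calc(0)=0, calc(1)=1, calc(2)=1, calc(3)=2, calc(4)=3, calc(5)=5, calc(6)=8, ..., calc(9)=34

Answer: 34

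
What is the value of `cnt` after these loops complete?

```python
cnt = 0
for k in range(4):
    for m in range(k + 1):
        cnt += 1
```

Triangle: 1 + 2 + ... + 4
`cnt` takes the values: 0 → 1 → 2 → 3 → 4 → 5 → 6 → 7 → 8 → 9 → 10

Answer: 10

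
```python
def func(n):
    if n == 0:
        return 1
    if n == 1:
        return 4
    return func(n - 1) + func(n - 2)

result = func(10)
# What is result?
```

Build up from base cases: func(0)=1, func(1)=4, func(2)=5, func(3)=9, func(4)=14, func(5)=23, func(6)=37, ..., func(10)=254

Answer: 254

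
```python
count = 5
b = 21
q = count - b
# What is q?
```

Trace:
`count = 5` → count = 5
`b = 21` → b = 21
`q = count - b` → q = -16
So q = -16

Answer: -16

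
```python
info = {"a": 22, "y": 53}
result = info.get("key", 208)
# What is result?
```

Trace:
`info = {"a": 22, "y": 53}` → info = {'a': 22, 'y': 53}
`result = info.get("key", 208)` → result = 208
So result = 208

Answer: 208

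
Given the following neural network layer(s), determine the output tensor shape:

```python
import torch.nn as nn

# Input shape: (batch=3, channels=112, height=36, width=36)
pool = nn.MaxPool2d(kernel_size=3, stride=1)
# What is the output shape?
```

Input: (3, 112, 36, 36) -> Output: (3, 112, 34, 34)

Answer: (3, 112, 34, 34)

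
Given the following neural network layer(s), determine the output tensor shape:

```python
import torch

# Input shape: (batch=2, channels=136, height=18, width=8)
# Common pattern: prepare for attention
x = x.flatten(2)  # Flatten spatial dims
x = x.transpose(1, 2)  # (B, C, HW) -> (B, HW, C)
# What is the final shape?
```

Input: (2, 136, 18, 8) -> after flatten(2): (2, 136, 144) -> Output: (2, 144, 136)

Answer: (2, 144, 136)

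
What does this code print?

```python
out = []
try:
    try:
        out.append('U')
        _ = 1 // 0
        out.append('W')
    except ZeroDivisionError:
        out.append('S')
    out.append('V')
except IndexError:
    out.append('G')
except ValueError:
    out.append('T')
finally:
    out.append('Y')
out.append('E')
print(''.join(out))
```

Execution trace: 'U' (inner try body) → 'S' (inner except ZeroDivisionError) → 'V' (try body, no exception) → 'Y' (finally) → 'E' (after the try/except). Output: USVYE

Answer: USVYE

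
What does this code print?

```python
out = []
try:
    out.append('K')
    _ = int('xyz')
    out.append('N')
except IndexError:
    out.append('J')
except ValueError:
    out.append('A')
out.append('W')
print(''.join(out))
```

Execution trace: 'K' (try body) → 'A' (except ValueError) → 'W' (after the try/except). Output: KAW

Answer: KAW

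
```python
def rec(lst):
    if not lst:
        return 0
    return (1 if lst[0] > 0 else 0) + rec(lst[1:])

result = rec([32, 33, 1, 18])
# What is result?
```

Count of positive elements in [32, 33, 1, 18] = 4

Answer: 4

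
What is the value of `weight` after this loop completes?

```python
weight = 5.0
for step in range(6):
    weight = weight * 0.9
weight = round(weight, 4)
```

Exponential decay: 5.0 * 0.9^6
`weight` takes the values: 5.0 → 4.5 → 4.05 → 3.645 → 3.2805 → 2.95245 → 2.657205 → 2.6572

Answer: 2.6572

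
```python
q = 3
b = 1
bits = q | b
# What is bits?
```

Trace:
`q = 3` → q = 3
`b = 1` → b = 1
`bits = q | b` → bits = 3
So bits = 3

Answer: 3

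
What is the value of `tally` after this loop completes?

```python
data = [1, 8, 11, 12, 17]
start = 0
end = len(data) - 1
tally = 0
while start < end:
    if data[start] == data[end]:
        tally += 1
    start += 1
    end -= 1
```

Count matching pairs from ends
`tally` takes the values: 0

Answer: 0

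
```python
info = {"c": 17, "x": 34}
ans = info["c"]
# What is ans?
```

Trace:
`info = {"c": 17, "x": 34}` → info = {'c': 17, 'x': 34}
`ans = info["c"]` → ans = 17
So ans = 17

Answer: 17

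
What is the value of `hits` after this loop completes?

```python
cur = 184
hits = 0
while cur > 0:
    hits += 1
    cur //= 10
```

Count digits by repeated division by 10
`hits` takes the values: 0 → 1 → 2 → 3

Answer: 3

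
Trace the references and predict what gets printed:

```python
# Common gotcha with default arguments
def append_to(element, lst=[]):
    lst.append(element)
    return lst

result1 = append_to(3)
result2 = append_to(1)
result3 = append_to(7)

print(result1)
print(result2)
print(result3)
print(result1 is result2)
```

Key concept: mutable default argument gotcha.
Step by step:
`result1 = append_to(3)` → result1 = [3]
`result2 = append_to(1)` → result1 = [3, 1] (same object as result2); result2 = [3, 1] (same object as result1)
`result3 = append_to(7)` → result1 = [3, 1, 7] (same object as result2, result3); result2 = [3, 1, 7] (same object as result1, result3); result3 = [3, 1, 7] (same object as result1, result2)
`print(result1)` → prints [3, 1, 7]
`print(result2)` → prints [3, 1, 7]
`print(result3)` → prints [3, 1, 7]
`print(result1 is result2)` → prints True

Answer:
[3, 1, 7]
[3, 1, 7]
[3, 1, 7]
True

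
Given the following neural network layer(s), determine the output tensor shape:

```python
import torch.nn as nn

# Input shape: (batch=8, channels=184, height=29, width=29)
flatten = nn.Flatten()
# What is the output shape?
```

Input: (8, 184, 29, 29) -> Output: (8, 154744)

Answer: (8, 154744)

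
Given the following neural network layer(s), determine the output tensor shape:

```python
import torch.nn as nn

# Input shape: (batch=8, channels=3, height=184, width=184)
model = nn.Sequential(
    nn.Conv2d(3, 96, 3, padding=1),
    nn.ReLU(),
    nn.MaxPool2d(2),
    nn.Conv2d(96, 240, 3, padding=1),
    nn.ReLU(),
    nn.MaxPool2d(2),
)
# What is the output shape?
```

Input: (8, 3, 184, 184) -> after first Conv2d: (8, 96, 184, 184) -> after first MaxPool2d: (8, 96, 92, 92) -> after second Conv2d: (8, 240, 92, 92) -> Output: (8, 240, 46, 46)

Answer: (8, 240, 46, 46)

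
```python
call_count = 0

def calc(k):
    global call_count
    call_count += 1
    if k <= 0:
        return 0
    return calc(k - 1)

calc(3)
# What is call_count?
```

Linear recursion stepping by 1: 4 calls from k=3 down to ≤0.

Answer: 4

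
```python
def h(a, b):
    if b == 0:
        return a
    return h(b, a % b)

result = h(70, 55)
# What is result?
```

h(70, 55) -> h(55, 15) -> h(15, 10) -> h(10, 5) -> h(5, 0) -> 5

Answer: 5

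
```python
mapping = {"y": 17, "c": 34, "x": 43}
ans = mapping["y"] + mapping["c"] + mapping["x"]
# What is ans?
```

Trace:
`mapping = {"y": 17, "c": 34, "x": 43}` → mapping = {'y': 17, 'c': 34, 'x': 43}
`ans = mapping["y"] + mapping["c"] + mapping["x"]` → ans = 94
So ans = 94

Answer: 94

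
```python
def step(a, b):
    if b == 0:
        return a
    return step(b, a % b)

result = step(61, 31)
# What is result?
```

step(61, 31) -> step(31, 30) -> step(30, 1) -> step(1, 0) -> 1

Answer: 1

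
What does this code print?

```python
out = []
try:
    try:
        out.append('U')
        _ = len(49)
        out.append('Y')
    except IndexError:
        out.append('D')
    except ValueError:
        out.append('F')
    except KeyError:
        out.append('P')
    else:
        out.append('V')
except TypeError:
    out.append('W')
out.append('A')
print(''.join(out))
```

Execution trace: 'U' (try body) → 'W' (outer except TypeError) → 'A' (after the try/except). Output: UWA

Answer: UWA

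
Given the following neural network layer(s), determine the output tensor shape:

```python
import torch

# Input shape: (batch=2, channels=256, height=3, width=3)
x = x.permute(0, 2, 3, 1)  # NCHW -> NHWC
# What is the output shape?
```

Input: (2, 256, 3, 3) -> Output: (2, 3, 3, 256)

Answer: (2, 3, 3, 256)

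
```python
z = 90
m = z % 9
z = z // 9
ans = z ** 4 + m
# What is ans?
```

Trace:
`z = 90` → z = 90
`m = z % 9` → m = 0
`z = z // 9` → z = 10
`ans = z ** 4 + m` → ans = 10000
So ans = 10000

Answer: 10000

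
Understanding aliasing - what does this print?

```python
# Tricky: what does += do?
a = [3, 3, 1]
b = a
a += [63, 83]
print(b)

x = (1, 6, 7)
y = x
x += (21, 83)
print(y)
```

Key concept: += behavior differs for mutable vs immutable.
Step by step:
`a = [3, 3, 1]` → a = [3, 3, 1]
`b = a` → b = [3, 3, 1] (same object as a)
`a += [63, 83]` → a = [3, 3, 1, 63, 83] (same object as b); b = [3, 3, 1, 63, 83] (same object as a)
`print(b)` → prints [3, 3, 1, 63, 83]
`x = (1, 6, 7)` → x = (1, 6, 7)
`y = x` → y = (1, 6, 7)
`x += (21, 83)` → x = (1, 6, 7, 21, 83)
`print(y)` → prints (1, 6, 7)

Answer:
[3, 3, 1, 63, 83]
(1, 6, 7)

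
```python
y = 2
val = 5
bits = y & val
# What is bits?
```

Trace:
`y = 2` → y = 2
`val = 5` → val = 5
`bits = y & val` → bits = 0
So bits = 0

Answer: 0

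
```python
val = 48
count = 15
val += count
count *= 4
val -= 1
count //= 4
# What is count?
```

Trace:
`val = 48` → val = 48
`count = 15` → count = 15
`val += count` → val = 63
`count *= 4` → count = 60
`val -= 1` → val = 62
`count //= 4` → count = 15
So count = 15

Answer: 15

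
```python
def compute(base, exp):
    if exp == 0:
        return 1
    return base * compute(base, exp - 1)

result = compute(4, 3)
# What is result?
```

compute(4, 3) = 4 * 4 * 4 = 64

Answer: 64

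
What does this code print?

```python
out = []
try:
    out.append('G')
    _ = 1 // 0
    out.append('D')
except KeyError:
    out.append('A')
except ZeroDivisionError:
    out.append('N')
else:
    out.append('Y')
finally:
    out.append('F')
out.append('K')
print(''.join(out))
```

Execution trace: 'G' (try body) → 'N' (except ZeroDivisionError) → 'F' (finally) → 'K' (after the try/except). Output: GNFK

Answer: GNFK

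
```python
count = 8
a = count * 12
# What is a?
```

Trace:
`count = 8` → count = 8
`a = count * 12` → a = 96
So a = 96

Answer: 96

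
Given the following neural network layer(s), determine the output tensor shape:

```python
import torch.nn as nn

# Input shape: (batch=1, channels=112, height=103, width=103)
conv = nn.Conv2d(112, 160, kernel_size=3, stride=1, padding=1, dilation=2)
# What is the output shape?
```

Input: (1, 112, 103, 103) -> Output: (1, 160, 101, 101)

Answer: (1, 160, 101, 101)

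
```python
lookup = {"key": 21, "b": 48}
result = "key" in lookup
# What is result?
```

Trace:
`lookup = {"key": 21, "b": 48}` → lookup = {'key': 21, 'b': 48}
`result = "key" in lookup` → result = True
So result = True

Answer: True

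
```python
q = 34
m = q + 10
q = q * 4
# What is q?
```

Trace:
`q = 34` → q = 34
`m = q + 10` → m = 44
`q = q * 4` → q = 136
So q = 136

Answer: 136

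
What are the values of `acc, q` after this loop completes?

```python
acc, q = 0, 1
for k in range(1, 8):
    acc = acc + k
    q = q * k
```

Sum and factorial of 1 to 7
`acc, q` takes the values: (0, 1) → (1, 1) → (3, 1) → (3, 2) → (6, 2) → (6, 6) → (10, 6) → (10, 24) → (15, 24) → (15, 120) → (21, 120) → (21, 720) → (28, 720) → (28, 5040)

Answer: 28, 5040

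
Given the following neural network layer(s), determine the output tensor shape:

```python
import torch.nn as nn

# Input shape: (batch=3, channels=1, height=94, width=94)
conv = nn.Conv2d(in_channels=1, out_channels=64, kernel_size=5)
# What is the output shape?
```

Input: (3, 1, 94, 94) -> Output: (3, 64, 90, 90)

Answer: (3, 64, 90, 90)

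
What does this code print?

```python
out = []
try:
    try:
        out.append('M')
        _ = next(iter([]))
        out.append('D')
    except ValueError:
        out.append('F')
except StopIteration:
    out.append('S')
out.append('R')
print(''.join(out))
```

Execution trace: 'M' (try body) → 'S' (outer except StopIteration) → 'R' (after the try/except). Output: MSR

Answer: MSR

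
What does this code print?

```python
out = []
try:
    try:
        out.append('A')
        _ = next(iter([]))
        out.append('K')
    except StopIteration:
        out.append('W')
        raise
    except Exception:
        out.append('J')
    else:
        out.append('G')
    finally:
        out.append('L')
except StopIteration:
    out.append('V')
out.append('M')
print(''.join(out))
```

Execution trace: 'A' (inner try body) → 'W' (inner except StopIteration) → 'L' (inner finally) → 'V' (outer except StopIteration) → 'M' (after the try/except). Output: AWLVM

Answer: AWLVM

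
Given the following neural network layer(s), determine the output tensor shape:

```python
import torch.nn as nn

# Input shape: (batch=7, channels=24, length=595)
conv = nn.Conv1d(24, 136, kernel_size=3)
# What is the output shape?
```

Input: (7, 24, 595) -> Output: (7, 136, 593)

Answer: (7, 136, 593)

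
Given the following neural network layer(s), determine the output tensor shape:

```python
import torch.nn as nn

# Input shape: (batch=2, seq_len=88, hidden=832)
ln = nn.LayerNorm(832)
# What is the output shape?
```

Input: (2, 88, 832) -> Output: (2, 88, 832)

Answer: (2, 88, 832)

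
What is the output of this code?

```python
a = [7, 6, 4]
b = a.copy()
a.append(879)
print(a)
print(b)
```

Key concept: list.copy() creates independent copy.
Step by step:
`a = [7, 6, 4]` → a = [7, 6, 4]
`b = a.copy()` → b = [7, 6, 4]
`a.append(879)` → a = [7, 6, 4, 879]
`print(a)` → prints [7, 6, 4, 879]
`print(b)` → prints [7, 6, 4]

Answer:
[7, 6, 4, 879]
[7, 6, 4]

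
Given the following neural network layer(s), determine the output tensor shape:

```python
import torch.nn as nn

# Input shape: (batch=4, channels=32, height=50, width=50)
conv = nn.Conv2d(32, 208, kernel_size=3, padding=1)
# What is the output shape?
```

Input: (4, 32, 50, 50) -> Output: (4, 208, 50, 50)

Answer: (4, 208, 50, 50)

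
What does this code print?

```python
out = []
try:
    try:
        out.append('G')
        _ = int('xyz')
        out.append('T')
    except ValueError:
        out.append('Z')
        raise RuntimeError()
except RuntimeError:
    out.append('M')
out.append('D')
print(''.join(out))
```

Execution trace: 'G' (try body) → 'Z' (except ValueError) → 'M' (outer except RuntimeError) → 'D' (after the try/except). Output: GZMD

Answer: GZMD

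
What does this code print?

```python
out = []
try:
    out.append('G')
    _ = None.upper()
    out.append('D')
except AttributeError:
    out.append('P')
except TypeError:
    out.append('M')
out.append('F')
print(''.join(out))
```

Execution trace: 'G' (try body) → 'P' (except AttributeError) → 'F' (after the try/except). Output: GPF

Answer: GPF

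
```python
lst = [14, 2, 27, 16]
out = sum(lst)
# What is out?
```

Trace:
`lst = [14, 2, 27, 16]` → lst = [14, 2, 27, 16]
`out = sum(lst)` → out = 59
So out = 59

Answer: 59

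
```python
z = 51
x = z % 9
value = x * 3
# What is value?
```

Trace:
`z = 51` → z = 51
`x = z % 9` → x = 6
`value = x * 3` → value = 18
So value = 18

Answer: 18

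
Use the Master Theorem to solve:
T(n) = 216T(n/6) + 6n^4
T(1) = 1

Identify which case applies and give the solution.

a=216, b=6, f(n)=6n^4. log_6(216) = 3. Since c=4 > 3 and the regularity condition holds (216(n/6)^4 = (216/6^4)n^4 with 216/6^4 < 1), Case 3 applies: T(n) = Θ(f(n)) = O(n^4).

Answer: O(n^4) - Case 3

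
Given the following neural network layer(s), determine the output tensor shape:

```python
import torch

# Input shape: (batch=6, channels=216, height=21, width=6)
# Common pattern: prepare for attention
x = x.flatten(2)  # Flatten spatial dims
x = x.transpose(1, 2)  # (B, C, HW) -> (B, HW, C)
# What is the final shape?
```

Input: (6, 216, 21, 6) -> after flatten(2): (6, 216, 126) -> Output: (6, 126, 216)

Answer: (6, 126, 216)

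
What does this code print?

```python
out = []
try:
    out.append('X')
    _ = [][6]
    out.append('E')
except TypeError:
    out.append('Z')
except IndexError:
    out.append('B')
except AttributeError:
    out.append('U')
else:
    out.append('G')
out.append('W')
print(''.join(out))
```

Execution trace: 'X' (try body) → 'B' (except IndexError) → 'W' (after the try/except). Output: XBW

Answer: XBW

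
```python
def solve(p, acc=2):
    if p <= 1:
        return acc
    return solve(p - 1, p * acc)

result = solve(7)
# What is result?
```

Accumulator trace (n, acc): (7, 2) -> (6, 14) -> (5, 84) -> (4, 420) -> (3, 1680) -> (2, 5040) -> (1, 10080) -> return 10080

Answer: 10080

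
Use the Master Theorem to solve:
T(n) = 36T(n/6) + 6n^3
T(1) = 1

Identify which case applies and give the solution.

a=36, b=6, f(n)=6n^3. log_6(36) = 2. Since c=3 > 2 and the regularity condition holds (36(n/6)^3 = (36/6^3)n^3 with 36/6^3 < 1), Case 3 applies: T(n) = Θ(f(n)) = O(n^3).

Answer: O(n^3) - Case 3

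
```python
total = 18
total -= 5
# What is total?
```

Trace:
`total = 18` → total = 18
`total -= 5` → total = 13
So total = 13

Answer: 13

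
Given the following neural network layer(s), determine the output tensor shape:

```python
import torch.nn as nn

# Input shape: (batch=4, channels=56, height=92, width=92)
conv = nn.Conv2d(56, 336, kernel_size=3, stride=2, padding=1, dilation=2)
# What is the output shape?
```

Input: (4, 56, 92, 92) -> Output: (4, 336, 45, 45)

Answer: (4, 336, 45, 45)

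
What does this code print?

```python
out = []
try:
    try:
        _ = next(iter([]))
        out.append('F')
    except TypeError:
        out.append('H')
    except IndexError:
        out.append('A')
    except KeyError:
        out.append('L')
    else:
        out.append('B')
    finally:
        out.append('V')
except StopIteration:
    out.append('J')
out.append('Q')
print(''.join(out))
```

Execution trace: 'V' (finally) → 'J' (outer except StopIteration) → 'Q' (after the try/except). Output: VJQ

Answer: VJQ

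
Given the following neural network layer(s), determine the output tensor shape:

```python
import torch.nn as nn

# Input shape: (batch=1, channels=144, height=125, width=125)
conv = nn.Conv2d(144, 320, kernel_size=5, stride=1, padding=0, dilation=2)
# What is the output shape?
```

Input: (1, 144, 125, 125) -> Output: (1, 320, 117, 117)

Answer: (1, 320, 117, 117)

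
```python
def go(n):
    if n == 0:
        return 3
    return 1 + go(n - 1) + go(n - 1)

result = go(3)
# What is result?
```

go(n) = 1 + 2·go(n-1), go(0)=3. Closed form: (3+1)·2^3 - 1 = 31.

Answer: 31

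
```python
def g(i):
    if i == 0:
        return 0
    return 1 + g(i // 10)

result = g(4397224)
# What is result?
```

Count of digits of 4397224: 7

Answer: 7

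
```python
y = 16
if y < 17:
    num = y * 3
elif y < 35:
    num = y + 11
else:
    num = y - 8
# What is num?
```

Trace:
`y = 16` → y = 16
`if y < 17: ...` → y < 17 is True → num = 48
So num = 48

Answer: 48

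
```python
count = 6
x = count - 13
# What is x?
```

Trace:
`count = 6` → count = 6
`x = count - 13` → x = -7
So x = -7

Answer: -7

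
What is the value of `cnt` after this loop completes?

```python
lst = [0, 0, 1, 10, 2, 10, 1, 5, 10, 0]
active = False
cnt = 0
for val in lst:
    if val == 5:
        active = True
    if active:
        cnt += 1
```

Count elements after first 5 in [0, 0, 1, 10, 2, 10, 1, 5, 10, 0]
`cnt` takes the values: 0 → 1 → 2 → 3

Answer: 3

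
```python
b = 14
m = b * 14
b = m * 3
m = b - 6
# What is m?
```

Trace:
`b = 14` → b = 14
`m = b * 14` → m = 196
`b = m * 3` → b = 588
`m = b - 6` → m = 582
So m = 582

Answer: 582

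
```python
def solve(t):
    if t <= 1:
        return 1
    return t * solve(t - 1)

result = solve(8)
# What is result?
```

solve(8) = 8 * 7 * 6 * 5 * 4 * 3 * 2 * 1 = 40320

Answer: 40320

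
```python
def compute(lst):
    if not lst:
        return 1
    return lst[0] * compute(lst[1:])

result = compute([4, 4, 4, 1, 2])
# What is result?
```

Product over [4, 4, 4, 1, 2] = 4 * 4 * 4 * 1 * 2 = 128

Answer: 128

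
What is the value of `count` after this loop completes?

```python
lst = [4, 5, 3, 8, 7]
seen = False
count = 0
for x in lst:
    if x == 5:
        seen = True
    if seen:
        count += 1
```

Count elements after first 5 in [4, 5, 3, 8, 7]
`count` takes the values: 0 → 1 → 2 → 3 → 4

Answer: 4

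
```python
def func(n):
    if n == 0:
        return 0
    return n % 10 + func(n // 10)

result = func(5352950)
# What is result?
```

Sum of digits of 5352950: 0 + 5 + 9 + 2 + 5 + 3 + 5 = 29

Answer: 29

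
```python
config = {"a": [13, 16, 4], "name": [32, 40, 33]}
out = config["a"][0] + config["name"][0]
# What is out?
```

Trace:
`config = {"a": [13, 16, 4], "name": [32, 40, 33]}` → config = {'a': [13, 16, 4], 'name': [32, 40, 33]}
`out = config["a"][0] + config["name"][0]` → out = 45
So out = 45

Answer: 45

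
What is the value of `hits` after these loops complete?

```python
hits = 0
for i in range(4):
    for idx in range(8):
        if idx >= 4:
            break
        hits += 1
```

Inner breaks at 4, outer runs 4 times
`hits` takes the values: 0 → 1 → 2 → 3 → 4 → 5 → 6 → 7 → 8 → 9 → 10 → 11 → 12 → 13 → 14 → 15 → 16

Answer: 16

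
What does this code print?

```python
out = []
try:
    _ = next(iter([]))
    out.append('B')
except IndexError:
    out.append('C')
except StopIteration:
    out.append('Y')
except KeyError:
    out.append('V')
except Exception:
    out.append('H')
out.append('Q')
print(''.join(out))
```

Execution trace: 'Y' (except StopIteration) → 'Q' (after the try/except). Output: YQ

Answer: YQ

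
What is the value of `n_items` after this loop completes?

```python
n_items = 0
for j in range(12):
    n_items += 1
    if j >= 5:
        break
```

Loop breaks when j reaches 5, n_items is 6
`n_items` takes the values: 0 → 1 → 2 → 3 → 4 → 5 → 6

Answer: 6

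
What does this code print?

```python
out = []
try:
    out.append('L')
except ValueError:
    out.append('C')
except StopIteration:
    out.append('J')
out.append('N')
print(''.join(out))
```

Execution trace: 'L' (try body, no exception) → 'N' (after the try/except). Output: LN

Answer: LN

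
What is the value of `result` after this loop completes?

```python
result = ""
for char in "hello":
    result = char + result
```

Reverse 'hello'
`result` takes the values: "" → "h" → "eh" → "leh" → "lleh" → "olleh"

Answer: "olleh"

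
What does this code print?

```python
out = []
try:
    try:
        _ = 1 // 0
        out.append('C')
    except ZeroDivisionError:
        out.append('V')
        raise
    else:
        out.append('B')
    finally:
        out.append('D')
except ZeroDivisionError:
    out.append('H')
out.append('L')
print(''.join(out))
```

Execution trace: 'V' (inner except ZeroDivisionError) → 'D' (inner finally) → 'H' (outer except ZeroDivisionError) → 'L' (after the try/except). Output: VDHL

Answer: VDHL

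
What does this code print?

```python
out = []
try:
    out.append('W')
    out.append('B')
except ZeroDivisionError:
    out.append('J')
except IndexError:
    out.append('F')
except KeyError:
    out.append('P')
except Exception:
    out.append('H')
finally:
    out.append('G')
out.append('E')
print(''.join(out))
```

Execution trace: 'W' (try body) → 'B' (try body, no exception) → 'G' (finally) → 'E' (after the try/except). Output: WBGE

Answer: WBGE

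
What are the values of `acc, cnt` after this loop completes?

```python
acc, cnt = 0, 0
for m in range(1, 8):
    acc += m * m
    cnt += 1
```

Sum of squares and count
`acc, cnt` takes the values: (0, 0) → (1, 0) → (1, 1) → (5, 1) → (5, 2) → (14, 2) → (14, 3) → (30, 3) → (30, 4) → (55, 4) → (55, 5) → (91, 5) → (91, 6) → (140, 6) → (140, 7)

Answer: 140, 7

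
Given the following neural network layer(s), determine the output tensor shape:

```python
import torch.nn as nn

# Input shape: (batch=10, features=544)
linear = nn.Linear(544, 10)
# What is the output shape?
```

Input: (10, 544) -> Output: (10, 10)

Answer: (10, 10)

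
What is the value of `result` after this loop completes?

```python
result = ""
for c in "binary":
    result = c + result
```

Reverse 'binary'
`result` takes the values: "" → "b" → "ib" → "nib" → "anib" → "ranib" → "yranib"

Answer: "yranib"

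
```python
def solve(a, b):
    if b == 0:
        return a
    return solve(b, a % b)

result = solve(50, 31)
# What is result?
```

solve(50, 31) -> solve(31, 19) -> solve(19, 12) -> solve(12, 7) -> solve(7, 5) -> solve(5, 2) -> solve(2, 1) -> solve(1, 0) -> 1

Answer: 1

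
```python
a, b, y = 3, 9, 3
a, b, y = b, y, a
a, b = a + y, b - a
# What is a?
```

Trace:
`a, b, y = 3, 9, 3` → a = 3; b = 9; y = 3
`a, b, y = b, y, a` → a = 9; b = 3; y = 3
`a, b = a + y, b - a` → a = 12; b = -6
So a = 12

Answer: 12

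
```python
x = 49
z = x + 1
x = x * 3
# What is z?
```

Trace:
`x = 49` → x = 49
`z = x + 1` → z = 50
`x = x * 3` → x = 147
So z = 50

Answer: 50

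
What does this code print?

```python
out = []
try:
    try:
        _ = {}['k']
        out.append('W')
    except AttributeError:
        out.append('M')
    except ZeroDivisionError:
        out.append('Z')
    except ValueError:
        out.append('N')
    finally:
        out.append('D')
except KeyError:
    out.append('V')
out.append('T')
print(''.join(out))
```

Execution trace: 'D' (finally) → 'V' (outer except KeyError) → 'T' (after the try/except). Output: DVT

Answer: DVT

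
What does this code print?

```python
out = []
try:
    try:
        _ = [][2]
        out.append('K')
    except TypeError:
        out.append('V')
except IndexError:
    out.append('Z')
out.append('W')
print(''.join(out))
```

Execution trace: 'Z' (outer except IndexError) → 'W' (after the try/except). Output: ZW

Answer: ZW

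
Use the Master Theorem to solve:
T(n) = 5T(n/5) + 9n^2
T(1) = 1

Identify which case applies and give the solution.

a=5, b=5, f(n)=9n^2. log_5(5) = 1. Since c=2 > 1 and the regularity condition holds (5(n/5)^2 = (5/5^2)n^2 with 5/5^2 < 1), Case 3 applies: T(n) = Θ(f(n)) = O(n^2).

Answer: O(n^2) - Case 3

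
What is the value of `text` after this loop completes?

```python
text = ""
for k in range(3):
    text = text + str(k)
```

Concatenate digits 0 to 2
`text` takes the values: "" → "0" → "01" → "012"

Answer: "012"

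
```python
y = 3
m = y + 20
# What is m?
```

Trace:
`y = 3` → y = 3
`m = y + 20` → m = 23
So m = 23

Answer: 23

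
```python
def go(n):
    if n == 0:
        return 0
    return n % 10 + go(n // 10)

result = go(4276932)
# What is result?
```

Sum of digits of 4276932: 2 + 3 + 9 + 6 + 7 + 2 + 4 = 33

Answer: 33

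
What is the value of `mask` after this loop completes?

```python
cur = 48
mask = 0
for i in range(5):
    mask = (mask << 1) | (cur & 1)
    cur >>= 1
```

Reverse lowest 5 bits of 48
`mask` takes the values: 0 → 1

Answer: 1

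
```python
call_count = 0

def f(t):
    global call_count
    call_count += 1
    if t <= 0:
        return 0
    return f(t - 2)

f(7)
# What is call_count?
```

Linear recursion stepping by 2: 5 calls from t=7 down to ≤0.

Answer: 5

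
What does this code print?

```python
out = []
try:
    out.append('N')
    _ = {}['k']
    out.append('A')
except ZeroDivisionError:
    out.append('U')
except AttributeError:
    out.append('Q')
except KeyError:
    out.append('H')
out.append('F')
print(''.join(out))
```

Execution trace: 'N' (try body) → 'H' (except KeyError) → 'F' (after the try/except). Output: NHF

Answer: NHF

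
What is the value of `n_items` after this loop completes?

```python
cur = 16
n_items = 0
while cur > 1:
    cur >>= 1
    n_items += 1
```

Count right shifts until 1
`n_items` takes the values: 0 → 1 → 2 → 3 → 4

Answer: 4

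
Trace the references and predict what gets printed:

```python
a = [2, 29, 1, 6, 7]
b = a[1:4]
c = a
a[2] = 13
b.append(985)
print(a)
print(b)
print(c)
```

Key concept: slice vs alias.
Step by step:
`a = [2, 29, 1, 6, 7]` → a = [2, 29, 1, 6, 7]
`b = a[1:4]` → b = [29, 1, 6]
`c = a` → c = [2, 29, 1, 6, 7] (same object as a)
`a[2] = 13` → a = [2, 29, 13, 6, 7] (same object as c); c = [2, 29, 13, 6, 7] (same object as a)
`b.append(985)` → b = [29, 1, 6, 985]
`print(a)` → prints [2, 29, 13, 6, 7]
`print(b)` → prints [29, 1, 6, 985]
`print(c)` → prints [2, 29, 13, 6, 7]

Answer:
[2, 29, 13, 6, 7]
[29, 1, 6, 985]
[2, 29, 13, 6, 7]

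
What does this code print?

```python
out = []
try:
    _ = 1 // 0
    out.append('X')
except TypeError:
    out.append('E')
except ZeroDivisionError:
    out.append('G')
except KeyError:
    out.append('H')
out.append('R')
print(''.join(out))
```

Execution trace: 'G' (except ZeroDivisionError) → 'R' (after the try/except). Output: GR

Answer: GR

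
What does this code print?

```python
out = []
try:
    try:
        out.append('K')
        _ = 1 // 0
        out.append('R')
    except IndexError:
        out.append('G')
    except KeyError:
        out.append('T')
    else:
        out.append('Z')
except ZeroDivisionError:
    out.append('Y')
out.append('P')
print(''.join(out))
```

Execution trace: 'K' (inner try body) → 'Y' (outer except ZeroDivisionError) → 'P' (after the try/except). Output: KYP

Answer: KYP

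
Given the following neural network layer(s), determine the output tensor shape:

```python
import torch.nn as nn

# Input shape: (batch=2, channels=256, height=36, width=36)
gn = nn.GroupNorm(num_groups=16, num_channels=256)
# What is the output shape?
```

Input: (2, 256, 36, 36) -> Output: (2, 256, 36, 36)

Answer: (2, 256, 36, 36)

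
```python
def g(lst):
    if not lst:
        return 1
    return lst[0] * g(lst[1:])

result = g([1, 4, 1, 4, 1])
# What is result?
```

Product over [1, 4, 1, 4, 1] = 1 * 4 * 1 * 4 * 1 = 16

Answer: 16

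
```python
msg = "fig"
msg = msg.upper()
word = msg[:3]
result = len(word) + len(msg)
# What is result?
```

Trace:
`msg = "fig"` → msg = 'fig'
`msg = msg.upper()` → msg = 'FIG'
`word = msg[:3]` → word = 'FIG'
`result = len(word) + len(msg)` → result = 6
So result = 6

Answer: 6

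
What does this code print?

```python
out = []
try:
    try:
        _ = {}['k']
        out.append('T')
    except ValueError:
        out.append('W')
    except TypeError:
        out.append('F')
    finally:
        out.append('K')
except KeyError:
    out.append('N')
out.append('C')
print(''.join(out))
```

Execution trace: 'K' (finally) → 'N' (outer except KeyError) → 'C' (after the try/except). Output: KNC

Answer: KNC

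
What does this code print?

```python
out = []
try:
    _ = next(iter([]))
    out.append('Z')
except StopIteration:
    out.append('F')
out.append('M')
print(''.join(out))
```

Execution trace: 'F' (except StopIteration) → 'M' (after the try/except). Output: FM

Answer: FM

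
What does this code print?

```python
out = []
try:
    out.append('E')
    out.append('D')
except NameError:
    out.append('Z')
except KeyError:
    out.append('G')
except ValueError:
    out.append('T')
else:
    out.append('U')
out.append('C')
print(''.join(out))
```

Execution trace: 'E' (try body) → 'D' (try body, no exception) → 'U' (else) → 'C' (after the try/except). Output: EDUC

Answer: EDUC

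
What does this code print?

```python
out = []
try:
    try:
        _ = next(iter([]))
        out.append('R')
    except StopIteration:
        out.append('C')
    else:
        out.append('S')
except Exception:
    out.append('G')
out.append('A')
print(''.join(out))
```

Execution trace: 'C' (inner except StopIteration) → 'A' (after the try/except). Output: CA

Answer: CA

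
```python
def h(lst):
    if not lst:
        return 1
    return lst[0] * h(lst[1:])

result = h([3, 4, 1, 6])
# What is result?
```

Product over [3, 4, 1, 6] = 3 * 4 * 1 * 6 = 72

Answer: 72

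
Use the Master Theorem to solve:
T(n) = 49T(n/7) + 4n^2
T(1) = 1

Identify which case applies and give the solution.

a=49, b=7, f(n)=4n^2. log_7(49) = 2. Since c=2 = 2, Case 2 applies: T(n) = Θ(n^log_b(a) · log n) = O(n^2 log n).

Answer: O(n^2 log n) - Case 2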